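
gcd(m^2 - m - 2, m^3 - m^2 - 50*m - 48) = m + 1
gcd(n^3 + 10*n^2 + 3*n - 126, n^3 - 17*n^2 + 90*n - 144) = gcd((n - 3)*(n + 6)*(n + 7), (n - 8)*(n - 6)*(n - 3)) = n - 3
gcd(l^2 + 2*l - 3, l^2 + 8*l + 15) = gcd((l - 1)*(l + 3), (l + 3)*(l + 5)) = l + 3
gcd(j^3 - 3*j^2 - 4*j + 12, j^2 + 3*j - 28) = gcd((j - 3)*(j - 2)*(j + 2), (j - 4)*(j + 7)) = 1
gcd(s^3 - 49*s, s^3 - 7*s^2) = s^2 - 7*s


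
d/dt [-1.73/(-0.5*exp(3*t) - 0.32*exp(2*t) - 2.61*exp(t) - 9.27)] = (-2.595*exp(2*t) - 1.1072*exp(t) - 4.5153)*exp(t)/(0.5*exp(3*t) + 0.32*exp(2*t) + 2.61*exp(t) + 9.27)^2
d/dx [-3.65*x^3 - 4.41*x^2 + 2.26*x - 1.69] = -10.95*x^2 - 8.82*x + 2.26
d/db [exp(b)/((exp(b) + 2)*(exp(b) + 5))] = (10 - exp(2*b))*exp(b)/(exp(4*b) + 14*exp(3*b) + 69*exp(2*b) + 140*exp(b) + 100)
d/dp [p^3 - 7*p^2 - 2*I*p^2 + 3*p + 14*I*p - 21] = 3*p^2 - 14*p - 4*I*p + 3 + 14*I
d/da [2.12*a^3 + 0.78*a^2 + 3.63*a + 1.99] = 6.36*a^2 + 1.56*a + 3.63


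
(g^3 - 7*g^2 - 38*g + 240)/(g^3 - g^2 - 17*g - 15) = (g^2 - 2*g - 48)/(g^2 + 4*g + 3)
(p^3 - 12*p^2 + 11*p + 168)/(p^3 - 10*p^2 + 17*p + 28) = (p^2 - 5*p - 24)/(p^2 - 3*p - 4)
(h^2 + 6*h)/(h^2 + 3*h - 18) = h/(h - 3)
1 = 1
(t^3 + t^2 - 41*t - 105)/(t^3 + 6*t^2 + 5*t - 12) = (t^2 - 2*t - 35)/(t^2 + 3*t - 4)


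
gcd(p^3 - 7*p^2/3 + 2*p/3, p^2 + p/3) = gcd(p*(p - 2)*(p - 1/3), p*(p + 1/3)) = p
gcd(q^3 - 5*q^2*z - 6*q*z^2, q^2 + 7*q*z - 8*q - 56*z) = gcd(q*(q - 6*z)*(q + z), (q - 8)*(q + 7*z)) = 1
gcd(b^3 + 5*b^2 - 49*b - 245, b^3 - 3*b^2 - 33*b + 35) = b^2 - 2*b - 35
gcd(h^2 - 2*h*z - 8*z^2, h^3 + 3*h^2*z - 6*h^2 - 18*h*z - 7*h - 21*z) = 1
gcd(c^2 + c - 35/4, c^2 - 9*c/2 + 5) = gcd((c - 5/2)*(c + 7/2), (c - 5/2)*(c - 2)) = c - 5/2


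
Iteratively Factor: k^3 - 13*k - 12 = (k - 4)*(k^2 + 4*k + 3) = (k - 4)*(k + 1)*(k + 3)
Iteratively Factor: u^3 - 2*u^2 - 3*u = (u - 3)*(u^2 + u) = u*(u - 3)*(u + 1)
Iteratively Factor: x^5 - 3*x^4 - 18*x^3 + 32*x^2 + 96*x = (x + 2)*(x^4 - 5*x^3 - 8*x^2 + 48*x) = (x - 4)*(x + 2)*(x^3 - x^2 - 12*x) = x*(x - 4)*(x + 2)*(x^2 - x - 12) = x*(x - 4)*(x + 2)*(x + 3)*(x - 4)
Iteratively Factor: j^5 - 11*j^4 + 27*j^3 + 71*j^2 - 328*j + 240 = (j - 4)*(j^4 - 7*j^3 - j^2 + 67*j - 60) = (j - 4)*(j + 3)*(j^3 - 10*j^2 + 29*j - 20) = (j - 4)*(j - 1)*(j + 3)*(j^2 - 9*j + 20) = (j - 4)^2*(j - 1)*(j + 3)*(j - 5)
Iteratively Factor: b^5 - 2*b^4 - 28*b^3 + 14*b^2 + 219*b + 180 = (b + 3)*(b^4 - 5*b^3 - 13*b^2 + 53*b + 60) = (b + 1)*(b + 3)*(b^3 - 6*b^2 - 7*b + 60) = (b - 4)*(b + 1)*(b + 3)*(b^2 - 2*b - 15) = (b - 4)*(b + 1)*(b + 3)^2*(b - 5)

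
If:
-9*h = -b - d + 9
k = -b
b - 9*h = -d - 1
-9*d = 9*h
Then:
No Solution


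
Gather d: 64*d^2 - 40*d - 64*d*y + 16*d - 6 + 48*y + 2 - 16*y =64*d^2 + d*(-64*y - 24) + 32*y - 4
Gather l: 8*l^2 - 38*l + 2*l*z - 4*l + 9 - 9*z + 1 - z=8*l^2 + l*(2*z - 42) - 10*z + 10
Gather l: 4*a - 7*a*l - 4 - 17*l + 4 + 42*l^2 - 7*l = 4*a + 42*l^2 + l*(-7*a - 24)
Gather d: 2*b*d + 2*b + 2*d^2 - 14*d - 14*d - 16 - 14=2*b + 2*d^2 + d*(2*b - 28) - 30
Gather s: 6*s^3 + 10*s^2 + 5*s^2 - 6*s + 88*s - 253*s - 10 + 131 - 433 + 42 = 6*s^3 + 15*s^2 - 171*s - 270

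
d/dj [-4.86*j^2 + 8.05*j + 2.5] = 8.05 - 9.72*j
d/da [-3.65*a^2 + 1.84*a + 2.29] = 1.84 - 7.3*a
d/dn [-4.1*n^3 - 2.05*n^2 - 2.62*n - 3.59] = -12.3*n^2 - 4.1*n - 2.62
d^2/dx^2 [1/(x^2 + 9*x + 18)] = 2*(-x^2 - 9*x + (2*x + 9)^2 - 18)/(x^2 + 9*x + 18)^3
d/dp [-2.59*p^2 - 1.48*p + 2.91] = -5.18*p - 1.48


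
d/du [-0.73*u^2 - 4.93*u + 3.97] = -1.46*u - 4.93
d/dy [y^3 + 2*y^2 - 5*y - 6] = 3*y^2 + 4*y - 5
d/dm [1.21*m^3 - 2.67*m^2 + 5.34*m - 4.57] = 3.63*m^2 - 5.34*m + 5.34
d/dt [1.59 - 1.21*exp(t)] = -1.21*exp(t)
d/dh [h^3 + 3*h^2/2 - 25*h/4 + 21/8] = 3*h^2 + 3*h - 25/4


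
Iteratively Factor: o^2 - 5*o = (o - 5)*(o)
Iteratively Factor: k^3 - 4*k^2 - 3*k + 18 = (k - 3)*(k^2 - k - 6) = (k - 3)*(k + 2)*(k - 3)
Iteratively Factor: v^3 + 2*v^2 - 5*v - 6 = (v + 3)*(v^2 - v - 2) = (v + 1)*(v + 3)*(v - 2)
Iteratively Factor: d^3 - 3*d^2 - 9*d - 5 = (d + 1)*(d^2 - 4*d - 5) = (d + 1)^2*(d - 5)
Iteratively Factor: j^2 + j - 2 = (j - 1)*(j + 2)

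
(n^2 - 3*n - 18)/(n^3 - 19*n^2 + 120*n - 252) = (n + 3)/(n^2 - 13*n + 42)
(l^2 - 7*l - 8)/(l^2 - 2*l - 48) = (l + 1)/(l + 6)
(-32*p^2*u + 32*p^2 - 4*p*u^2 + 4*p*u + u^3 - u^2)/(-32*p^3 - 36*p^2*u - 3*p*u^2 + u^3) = (u - 1)/(p + u)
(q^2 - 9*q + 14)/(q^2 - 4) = (q - 7)/(q + 2)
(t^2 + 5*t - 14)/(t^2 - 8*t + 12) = (t + 7)/(t - 6)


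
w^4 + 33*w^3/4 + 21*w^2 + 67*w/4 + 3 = (w + 1/4)*(w + 1)*(w + 3)*(w + 4)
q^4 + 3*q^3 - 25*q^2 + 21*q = q*(q - 3)*(q - 1)*(q + 7)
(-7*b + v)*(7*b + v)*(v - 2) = -49*b^2*v + 98*b^2 + v^3 - 2*v^2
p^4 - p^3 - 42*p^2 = p^2*(p - 7)*(p + 6)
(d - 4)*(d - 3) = d^2 - 7*d + 12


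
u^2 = u^2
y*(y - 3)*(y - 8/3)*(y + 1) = y^4 - 14*y^3/3 + 7*y^2/3 + 8*y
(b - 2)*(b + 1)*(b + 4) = b^3 + 3*b^2 - 6*b - 8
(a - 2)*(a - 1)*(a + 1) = a^3 - 2*a^2 - a + 2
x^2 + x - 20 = (x - 4)*(x + 5)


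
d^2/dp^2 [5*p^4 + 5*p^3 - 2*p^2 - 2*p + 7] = 60*p^2 + 30*p - 4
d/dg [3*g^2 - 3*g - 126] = 6*g - 3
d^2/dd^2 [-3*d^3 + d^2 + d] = 2 - 18*d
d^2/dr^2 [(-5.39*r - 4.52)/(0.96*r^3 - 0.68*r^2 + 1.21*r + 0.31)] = (-29.804544*r^5 - 28.876032*r^4 + 54.747872*r^3 - 24.794112*r^2 + 23.567976*r - 11.097518)/(0.884736*r^9 - 1.880064*r^8 + 4.67712*r^7 - 4.196672*r^6 + 4.680912*r^5 - 0.396156*r^4 + 0.517921*r^3 + 1.165569*r^2 + 0.348843*r + 0.029791)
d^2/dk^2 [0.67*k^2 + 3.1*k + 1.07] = 1.34000000000000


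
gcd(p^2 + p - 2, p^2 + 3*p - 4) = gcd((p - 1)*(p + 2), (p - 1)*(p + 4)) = p - 1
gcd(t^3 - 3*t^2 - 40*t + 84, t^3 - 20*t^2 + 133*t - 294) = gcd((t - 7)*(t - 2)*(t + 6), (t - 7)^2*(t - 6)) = t - 7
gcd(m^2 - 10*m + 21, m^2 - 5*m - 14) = m - 7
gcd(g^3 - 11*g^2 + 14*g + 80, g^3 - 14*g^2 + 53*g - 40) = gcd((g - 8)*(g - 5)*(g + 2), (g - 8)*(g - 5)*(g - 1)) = g^2 - 13*g + 40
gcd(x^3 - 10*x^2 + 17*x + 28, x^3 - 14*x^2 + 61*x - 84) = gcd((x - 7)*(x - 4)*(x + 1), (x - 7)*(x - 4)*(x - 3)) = x^2 - 11*x + 28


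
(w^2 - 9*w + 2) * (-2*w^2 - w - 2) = -2*w^4 + 17*w^3 + 3*w^2 + 16*w - 4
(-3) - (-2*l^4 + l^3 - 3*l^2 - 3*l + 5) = 2*l^4 - l^3 + 3*l^2 + 3*l - 8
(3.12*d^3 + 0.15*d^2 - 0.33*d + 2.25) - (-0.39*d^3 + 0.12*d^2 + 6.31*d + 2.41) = 3.51*d^3 + 0.03*d^2 - 6.64*d - 0.16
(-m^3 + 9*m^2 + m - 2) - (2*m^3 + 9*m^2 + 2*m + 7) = -3*m^3 - m - 9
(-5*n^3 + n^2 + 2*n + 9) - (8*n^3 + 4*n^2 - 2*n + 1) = -13*n^3 - 3*n^2 + 4*n + 8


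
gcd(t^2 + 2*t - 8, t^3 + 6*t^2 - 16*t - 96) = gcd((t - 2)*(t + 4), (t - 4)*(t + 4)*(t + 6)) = t + 4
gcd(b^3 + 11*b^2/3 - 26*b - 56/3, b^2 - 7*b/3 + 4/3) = 1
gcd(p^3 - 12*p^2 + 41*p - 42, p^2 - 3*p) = p - 3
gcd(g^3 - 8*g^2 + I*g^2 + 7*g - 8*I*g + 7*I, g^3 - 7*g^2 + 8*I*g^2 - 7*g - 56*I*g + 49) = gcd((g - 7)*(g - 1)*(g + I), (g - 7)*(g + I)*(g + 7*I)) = g^2 + g*(-7 + I) - 7*I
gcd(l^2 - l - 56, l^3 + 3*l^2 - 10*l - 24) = 1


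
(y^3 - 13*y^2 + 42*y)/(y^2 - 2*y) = (y^2 - 13*y + 42)/(y - 2)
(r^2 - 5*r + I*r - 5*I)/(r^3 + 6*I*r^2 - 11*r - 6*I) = (r - 5)/(r^2 + 5*I*r - 6)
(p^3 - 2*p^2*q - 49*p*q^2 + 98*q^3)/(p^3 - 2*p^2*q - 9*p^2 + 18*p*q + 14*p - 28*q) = (p^2 - 49*q^2)/(p^2 - 9*p + 14)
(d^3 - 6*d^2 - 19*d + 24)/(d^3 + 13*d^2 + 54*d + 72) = (d^2 - 9*d + 8)/(d^2 + 10*d + 24)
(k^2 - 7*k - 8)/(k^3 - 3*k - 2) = (k - 8)/(k^2 - k - 2)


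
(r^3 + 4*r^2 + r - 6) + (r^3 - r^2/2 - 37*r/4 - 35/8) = 2*r^3 + 7*r^2/2 - 33*r/4 - 83/8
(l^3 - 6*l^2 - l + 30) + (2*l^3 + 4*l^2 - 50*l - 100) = 3*l^3 - 2*l^2 - 51*l - 70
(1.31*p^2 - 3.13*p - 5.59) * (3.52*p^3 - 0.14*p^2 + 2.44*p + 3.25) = 4.6112*p^5 - 11.201*p^4 - 16.0422*p^3 - 2.5971*p^2 - 23.8121*p - 18.1675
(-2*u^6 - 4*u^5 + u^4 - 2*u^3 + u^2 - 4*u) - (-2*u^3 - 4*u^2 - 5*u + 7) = -2*u^6 - 4*u^5 + u^4 + 5*u^2 + u - 7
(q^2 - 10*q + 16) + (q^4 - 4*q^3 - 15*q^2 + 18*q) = q^4 - 4*q^3 - 14*q^2 + 8*q + 16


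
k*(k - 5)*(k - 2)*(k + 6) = k^4 - k^3 - 32*k^2 + 60*k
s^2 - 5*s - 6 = (s - 6)*(s + 1)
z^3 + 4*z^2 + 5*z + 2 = (z + 1)^2*(z + 2)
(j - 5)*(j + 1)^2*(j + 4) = j^4 + j^3 - 21*j^2 - 41*j - 20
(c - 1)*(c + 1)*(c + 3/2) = c^3 + 3*c^2/2 - c - 3/2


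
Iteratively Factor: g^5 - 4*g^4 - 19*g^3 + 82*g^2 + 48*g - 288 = (g + 2)*(g^4 - 6*g^3 - 7*g^2 + 96*g - 144) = (g - 3)*(g + 2)*(g^3 - 3*g^2 - 16*g + 48) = (g - 3)*(g + 2)*(g + 4)*(g^2 - 7*g + 12) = (g - 3)^2*(g + 2)*(g + 4)*(g - 4)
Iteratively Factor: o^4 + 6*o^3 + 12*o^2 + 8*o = (o)*(o^3 + 6*o^2 + 12*o + 8) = o*(o + 2)*(o^2 + 4*o + 4) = o*(o + 2)^2*(o + 2)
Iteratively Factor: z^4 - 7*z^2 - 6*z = (z + 1)*(z^3 - z^2 - 6*z) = (z + 1)*(z + 2)*(z^2 - 3*z) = z*(z + 1)*(z + 2)*(z - 3)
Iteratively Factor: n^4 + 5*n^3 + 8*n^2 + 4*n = (n + 2)*(n^3 + 3*n^2 + 2*n) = (n + 1)*(n + 2)*(n^2 + 2*n) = (n + 1)*(n + 2)^2*(n)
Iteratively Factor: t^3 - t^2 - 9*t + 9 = (t - 3)*(t^2 + 2*t - 3) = (t - 3)*(t - 1)*(t + 3)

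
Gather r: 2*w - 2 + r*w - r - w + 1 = r*(w - 1) + w - 1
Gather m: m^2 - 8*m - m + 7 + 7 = m^2 - 9*m + 14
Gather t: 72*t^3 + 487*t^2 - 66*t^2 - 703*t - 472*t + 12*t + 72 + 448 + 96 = 72*t^3 + 421*t^2 - 1163*t + 616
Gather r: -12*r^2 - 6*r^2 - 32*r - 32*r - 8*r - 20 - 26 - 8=-18*r^2 - 72*r - 54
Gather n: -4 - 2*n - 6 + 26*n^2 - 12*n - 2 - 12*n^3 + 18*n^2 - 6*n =-12*n^3 + 44*n^2 - 20*n - 12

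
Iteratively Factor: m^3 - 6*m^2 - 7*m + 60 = (m - 5)*(m^2 - m - 12) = (m - 5)*(m + 3)*(m - 4)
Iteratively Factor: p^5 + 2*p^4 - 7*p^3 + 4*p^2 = (p + 4)*(p^4 - 2*p^3 + p^2) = p*(p + 4)*(p^3 - 2*p^2 + p) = p^2*(p + 4)*(p^2 - 2*p + 1) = p^2*(p - 1)*(p + 4)*(p - 1)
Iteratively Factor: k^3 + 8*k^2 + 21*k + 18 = (k + 3)*(k^2 + 5*k + 6) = (k + 3)^2*(k + 2)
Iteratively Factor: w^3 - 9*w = (w)*(w^2 - 9) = w*(w - 3)*(w + 3)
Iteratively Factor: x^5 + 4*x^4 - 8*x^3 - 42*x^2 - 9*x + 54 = (x - 3)*(x^4 + 7*x^3 + 13*x^2 - 3*x - 18) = (x - 3)*(x - 1)*(x^3 + 8*x^2 + 21*x + 18) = (x - 3)*(x - 1)*(x + 3)*(x^2 + 5*x + 6) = (x - 3)*(x - 1)*(x + 2)*(x + 3)*(x + 3)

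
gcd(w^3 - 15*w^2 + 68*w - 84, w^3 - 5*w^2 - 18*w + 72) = w - 6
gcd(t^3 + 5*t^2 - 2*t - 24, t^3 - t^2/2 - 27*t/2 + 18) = t + 4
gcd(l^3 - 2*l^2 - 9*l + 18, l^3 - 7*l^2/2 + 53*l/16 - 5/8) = l - 2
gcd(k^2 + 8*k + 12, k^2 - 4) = k + 2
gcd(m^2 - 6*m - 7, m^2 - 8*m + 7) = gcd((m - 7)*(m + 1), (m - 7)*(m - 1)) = m - 7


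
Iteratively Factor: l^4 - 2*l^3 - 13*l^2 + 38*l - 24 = (l - 1)*(l^3 - l^2 - 14*l + 24) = (l - 2)*(l - 1)*(l^2 + l - 12) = (l - 2)*(l - 1)*(l + 4)*(l - 3)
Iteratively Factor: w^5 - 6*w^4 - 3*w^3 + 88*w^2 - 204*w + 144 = (w - 3)*(w^4 - 3*w^3 - 12*w^2 + 52*w - 48) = (w - 3)*(w - 2)*(w^3 - w^2 - 14*w + 24) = (w - 3)^2*(w - 2)*(w^2 + 2*w - 8) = (w - 3)^2*(w - 2)^2*(w + 4)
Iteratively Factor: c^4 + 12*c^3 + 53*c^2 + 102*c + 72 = (c + 4)*(c^3 + 8*c^2 + 21*c + 18) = (c + 3)*(c + 4)*(c^2 + 5*c + 6) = (c + 3)^2*(c + 4)*(c + 2)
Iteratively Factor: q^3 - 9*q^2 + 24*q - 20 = (q - 2)*(q^2 - 7*q + 10) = (q - 2)^2*(q - 5)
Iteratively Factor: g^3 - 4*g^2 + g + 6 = (g - 2)*(g^2 - 2*g - 3) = (g - 3)*(g - 2)*(g + 1)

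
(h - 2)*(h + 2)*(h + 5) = h^3 + 5*h^2 - 4*h - 20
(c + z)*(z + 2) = c*z + 2*c + z^2 + 2*z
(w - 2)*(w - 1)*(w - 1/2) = w^3 - 7*w^2/2 + 7*w/2 - 1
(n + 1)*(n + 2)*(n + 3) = n^3 + 6*n^2 + 11*n + 6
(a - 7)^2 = a^2 - 14*a + 49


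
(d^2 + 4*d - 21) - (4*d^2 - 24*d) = -3*d^2 + 28*d - 21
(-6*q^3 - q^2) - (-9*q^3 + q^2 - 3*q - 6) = 3*q^3 - 2*q^2 + 3*q + 6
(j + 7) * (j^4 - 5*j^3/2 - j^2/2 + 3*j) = j^5 + 9*j^4/2 - 18*j^3 - j^2/2 + 21*j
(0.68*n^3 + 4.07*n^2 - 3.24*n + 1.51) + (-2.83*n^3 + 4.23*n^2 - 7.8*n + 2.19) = -2.15*n^3 + 8.3*n^2 - 11.04*n + 3.7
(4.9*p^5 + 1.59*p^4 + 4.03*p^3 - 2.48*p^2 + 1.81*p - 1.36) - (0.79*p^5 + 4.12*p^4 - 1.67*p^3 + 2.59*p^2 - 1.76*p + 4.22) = 4.11*p^5 - 2.53*p^4 + 5.7*p^3 - 5.07*p^2 + 3.57*p - 5.58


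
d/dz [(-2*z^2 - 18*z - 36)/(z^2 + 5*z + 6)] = 8/(z^2 + 4*z + 4)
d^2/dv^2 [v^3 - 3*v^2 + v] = 6*v - 6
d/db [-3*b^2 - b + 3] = -6*b - 1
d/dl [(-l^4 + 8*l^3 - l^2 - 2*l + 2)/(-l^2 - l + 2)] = (2*l^5 - 5*l^4 - 24*l^3 + 47*l^2 - 2)/(l^4 + 2*l^3 - 3*l^2 - 4*l + 4)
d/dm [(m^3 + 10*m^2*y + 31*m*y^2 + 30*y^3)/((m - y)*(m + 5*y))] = (m^2 - 2*m*y - 11*y^2)/(m^2 - 2*m*y + y^2)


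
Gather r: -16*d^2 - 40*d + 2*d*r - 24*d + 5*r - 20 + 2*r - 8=-16*d^2 - 64*d + r*(2*d + 7) - 28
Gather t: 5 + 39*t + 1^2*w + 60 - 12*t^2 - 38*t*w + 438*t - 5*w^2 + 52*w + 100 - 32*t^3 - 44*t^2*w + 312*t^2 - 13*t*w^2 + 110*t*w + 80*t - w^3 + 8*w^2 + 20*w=-32*t^3 + t^2*(300 - 44*w) + t*(-13*w^2 + 72*w + 557) - w^3 + 3*w^2 + 73*w + 165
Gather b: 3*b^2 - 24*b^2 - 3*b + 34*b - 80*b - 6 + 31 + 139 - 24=-21*b^2 - 49*b + 140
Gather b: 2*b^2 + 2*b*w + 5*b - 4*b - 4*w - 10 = 2*b^2 + b*(2*w + 1) - 4*w - 10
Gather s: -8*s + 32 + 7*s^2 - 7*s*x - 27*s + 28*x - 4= 7*s^2 + s*(-7*x - 35) + 28*x + 28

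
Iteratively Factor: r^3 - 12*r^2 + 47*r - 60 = (r - 4)*(r^2 - 8*r + 15) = (r - 5)*(r - 4)*(r - 3)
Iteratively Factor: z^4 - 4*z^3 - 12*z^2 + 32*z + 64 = (z + 2)*(z^3 - 6*z^2 + 32) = (z - 4)*(z + 2)*(z^2 - 2*z - 8) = (z - 4)^2*(z + 2)*(z + 2)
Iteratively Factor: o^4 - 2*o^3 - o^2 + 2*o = (o - 1)*(o^3 - o^2 - 2*o) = (o - 2)*(o - 1)*(o^2 + o) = (o - 2)*(o - 1)*(o + 1)*(o)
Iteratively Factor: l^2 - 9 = (l - 3)*(l + 3)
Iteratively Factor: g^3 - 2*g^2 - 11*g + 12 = (g - 4)*(g^2 + 2*g - 3) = (g - 4)*(g + 3)*(g - 1)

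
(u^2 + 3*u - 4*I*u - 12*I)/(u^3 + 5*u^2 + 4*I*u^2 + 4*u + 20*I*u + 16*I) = (u^2 + u*(3 - 4*I) - 12*I)/(u^3 + u^2*(5 + 4*I) + u*(4 + 20*I) + 16*I)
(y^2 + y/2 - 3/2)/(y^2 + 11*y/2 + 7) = (2*y^2 + y - 3)/(2*y^2 + 11*y + 14)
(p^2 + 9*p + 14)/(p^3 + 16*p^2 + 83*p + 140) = (p + 2)/(p^2 + 9*p + 20)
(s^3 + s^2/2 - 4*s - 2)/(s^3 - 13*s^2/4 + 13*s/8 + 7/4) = 4*(s + 2)/(4*s - 7)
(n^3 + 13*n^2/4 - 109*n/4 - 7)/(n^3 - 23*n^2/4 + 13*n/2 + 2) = (n + 7)/(n - 2)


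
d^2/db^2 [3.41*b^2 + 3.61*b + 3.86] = 6.82000000000000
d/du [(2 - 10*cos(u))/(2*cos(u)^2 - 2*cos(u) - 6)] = (5*sin(u)^2 + 2*cos(u) - 21)*sin(u)/(sin(u)^2 + cos(u) + 2)^2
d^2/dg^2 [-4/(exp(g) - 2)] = 4*(-exp(g) - 2)*exp(g)/(exp(g) - 2)^3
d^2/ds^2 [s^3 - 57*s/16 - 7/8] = 6*s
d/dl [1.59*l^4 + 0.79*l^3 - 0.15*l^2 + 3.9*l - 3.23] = 6.36*l^3 + 2.37*l^2 - 0.3*l + 3.9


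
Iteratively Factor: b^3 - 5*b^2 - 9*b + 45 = (b - 5)*(b^2 - 9) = (b - 5)*(b + 3)*(b - 3)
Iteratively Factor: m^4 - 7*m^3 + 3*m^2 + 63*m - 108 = (m - 4)*(m^3 - 3*m^2 - 9*m + 27) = (m - 4)*(m - 3)*(m^2 - 9) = (m - 4)*(m - 3)*(m + 3)*(m - 3)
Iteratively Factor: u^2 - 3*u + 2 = (u - 1)*(u - 2)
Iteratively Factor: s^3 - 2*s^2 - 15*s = (s - 5)*(s^2 + 3*s) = s*(s - 5)*(s + 3)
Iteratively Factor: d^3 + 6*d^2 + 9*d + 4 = (d + 1)*(d^2 + 5*d + 4) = (d + 1)^2*(d + 4)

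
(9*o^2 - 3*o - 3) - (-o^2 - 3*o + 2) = 10*o^2 - 5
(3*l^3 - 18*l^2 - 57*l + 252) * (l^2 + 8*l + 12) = 3*l^5 + 6*l^4 - 165*l^3 - 420*l^2 + 1332*l + 3024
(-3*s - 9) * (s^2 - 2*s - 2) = -3*s^3 - 3*s^2 + 24*s + 18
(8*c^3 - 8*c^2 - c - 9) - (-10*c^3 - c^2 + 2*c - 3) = 18*c^3 - 7*c^2 - 3*c - 6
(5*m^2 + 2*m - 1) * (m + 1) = 5*m^3 + 7*m^2 + m - 1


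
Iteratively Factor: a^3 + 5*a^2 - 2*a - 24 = (a + 3)*(a^2 + 2*a - 8) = (a + 3)*(a + 4)*(a - 2)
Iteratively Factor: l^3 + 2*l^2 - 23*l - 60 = (l + 3)*(l^2 - l - 20) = (l + 3)*(l + 4)*(l - 5)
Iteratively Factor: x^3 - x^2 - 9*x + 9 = (x - 1)*(x^2 - 9) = (x - 3)*(x - 1)*(x + 3)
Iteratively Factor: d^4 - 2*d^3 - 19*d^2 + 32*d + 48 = (d - 3)*(d^3 + d^2 - 16*d - 16) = (d - 3)*(d + 1)*(d^2 - 16) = (d - 3)*(d + 1)*(d + 4)*(d - 4)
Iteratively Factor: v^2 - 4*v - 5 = (v + 1)*(v - 5)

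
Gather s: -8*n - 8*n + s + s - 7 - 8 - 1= -16*n + 2*s - 16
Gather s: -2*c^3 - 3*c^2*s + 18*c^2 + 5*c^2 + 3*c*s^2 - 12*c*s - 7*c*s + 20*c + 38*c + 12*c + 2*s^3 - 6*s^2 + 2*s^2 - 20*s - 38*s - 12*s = -2*c^3 + 23*c^2 + 70*c + 2*s^3 + s^2*(3*c - 4) + s*(-3*c^2 - 19*c - 70)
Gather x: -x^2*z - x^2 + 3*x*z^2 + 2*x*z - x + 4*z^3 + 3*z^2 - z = x^2*(-z - 1) + x*(3*z^2 + 2*z - 1) + 4*z^3 + 3*z^2 - z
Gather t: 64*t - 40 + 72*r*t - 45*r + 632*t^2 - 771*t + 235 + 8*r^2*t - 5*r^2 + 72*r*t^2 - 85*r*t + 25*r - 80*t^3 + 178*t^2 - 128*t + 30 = -5*r^2 - 20*r - 80*t^3 + t^2*(72*r + 810) + t*(8*r^2 - 13*r - 835) + 225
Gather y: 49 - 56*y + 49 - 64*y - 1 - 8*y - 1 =96 - 128*y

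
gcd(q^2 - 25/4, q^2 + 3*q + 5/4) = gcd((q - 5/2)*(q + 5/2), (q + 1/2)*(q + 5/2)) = q + 5/2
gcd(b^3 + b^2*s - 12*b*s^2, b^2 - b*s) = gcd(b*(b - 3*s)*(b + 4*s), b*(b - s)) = b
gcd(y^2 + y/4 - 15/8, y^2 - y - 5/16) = y - 5/4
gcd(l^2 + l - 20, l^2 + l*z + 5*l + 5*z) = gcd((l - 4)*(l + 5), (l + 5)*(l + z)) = l + 5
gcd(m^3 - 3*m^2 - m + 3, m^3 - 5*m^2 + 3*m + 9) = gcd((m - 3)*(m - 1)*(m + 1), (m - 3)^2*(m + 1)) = m^2 - 2*m - 3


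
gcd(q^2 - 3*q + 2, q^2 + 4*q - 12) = q - 2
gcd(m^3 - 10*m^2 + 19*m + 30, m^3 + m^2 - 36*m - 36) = m^2 - 5*m - 6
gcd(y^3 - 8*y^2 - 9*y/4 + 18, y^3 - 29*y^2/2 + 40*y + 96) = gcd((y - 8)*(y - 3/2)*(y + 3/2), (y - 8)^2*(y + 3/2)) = y^2 - 13*y/2 - 12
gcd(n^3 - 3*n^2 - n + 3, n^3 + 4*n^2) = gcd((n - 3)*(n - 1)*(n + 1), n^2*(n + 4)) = 1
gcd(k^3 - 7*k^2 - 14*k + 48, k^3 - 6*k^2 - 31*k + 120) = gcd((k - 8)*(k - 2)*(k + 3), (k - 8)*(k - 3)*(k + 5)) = k - 8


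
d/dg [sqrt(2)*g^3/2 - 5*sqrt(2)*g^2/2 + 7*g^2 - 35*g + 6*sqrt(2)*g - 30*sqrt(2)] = 3*sqrt(2)*g^2/2 - 5*sqrt(2)*g + 14*g - 35 + 6*sqrt(2)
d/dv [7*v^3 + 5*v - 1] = 21*v^2 + 5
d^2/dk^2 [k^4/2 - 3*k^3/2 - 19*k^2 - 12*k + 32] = 6*k^2 - 9*k - 38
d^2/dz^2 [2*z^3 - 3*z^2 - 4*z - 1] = 12*z - 6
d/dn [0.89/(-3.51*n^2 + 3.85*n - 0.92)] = (6.2478*n - 3.4265)/(3.51*n^2 - 3.85*n + 0.92)^2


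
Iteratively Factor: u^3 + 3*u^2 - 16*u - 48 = (u + 3)*(u^2 - 16) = (u + 3)*(u + 4)*(u - 4)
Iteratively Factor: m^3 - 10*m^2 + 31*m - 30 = (m - 5)*(m^2 - 5*m + 6) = (m - 5)*(m - 3)*(m - 2)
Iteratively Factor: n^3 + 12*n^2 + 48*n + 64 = (n + 4)*(n^2 + 8*n + 16) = (n + 4)^2*(n + 4)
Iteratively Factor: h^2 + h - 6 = (h - 2)*(h + 3)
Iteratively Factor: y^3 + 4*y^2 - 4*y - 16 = (y - 2)*(y^2 + 6*y + 8) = (y - 2)*(y + 2)*(y + 4)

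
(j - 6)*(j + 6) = j^2 - 36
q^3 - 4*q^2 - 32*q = q*(q - 8)*(q + 4)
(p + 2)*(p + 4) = p^2 + 6*p + 8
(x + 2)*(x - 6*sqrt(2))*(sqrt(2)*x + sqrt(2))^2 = 2*x^4 - 12*sqrt(2)*x^3 + 8*x^3 - 48*sqrt(2)*x^2 + 10*x^2 - 60*sqrt(2)*x + 4*x - 24*sqrt(2)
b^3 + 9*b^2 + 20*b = b*(b + 4)*(b + 5)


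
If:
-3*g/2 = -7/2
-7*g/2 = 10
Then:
No Solution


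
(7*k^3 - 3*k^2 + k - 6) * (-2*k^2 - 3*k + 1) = -14*k^5 - 15*k^4 + 14*k^3 + 6*k^2 + 19*k - 6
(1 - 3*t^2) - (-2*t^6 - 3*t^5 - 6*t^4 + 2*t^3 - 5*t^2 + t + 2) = 2*t^6 + 3*t^5 + 6*t^4 - 2*t^3 + 2*t^2 - t - 1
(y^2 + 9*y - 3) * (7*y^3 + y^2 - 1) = 7*y^5 + 64*y^4 - 12*y^3 - 4*y^2 - 9*y + 3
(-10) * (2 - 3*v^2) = 30*v^2 - 20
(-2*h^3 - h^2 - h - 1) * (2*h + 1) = -4*h^4 - 4*h^3 - 3*h^2 - 3*h - 1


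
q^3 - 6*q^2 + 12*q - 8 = (q - 2)^3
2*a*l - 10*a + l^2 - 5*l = (2*a + l)*(l - 5)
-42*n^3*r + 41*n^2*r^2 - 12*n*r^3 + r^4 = r*(-7*n + r)*(-3*n + r)*(-2*n + r)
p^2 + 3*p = p*(p + 3)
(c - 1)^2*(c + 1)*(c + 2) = c^4 + c^3 - 3*c^2 - c + 2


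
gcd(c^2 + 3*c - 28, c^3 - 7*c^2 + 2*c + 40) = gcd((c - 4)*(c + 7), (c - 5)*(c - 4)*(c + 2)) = c - 4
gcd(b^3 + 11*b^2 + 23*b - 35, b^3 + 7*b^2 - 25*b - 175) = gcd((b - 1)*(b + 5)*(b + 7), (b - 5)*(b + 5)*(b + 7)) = b^2 + 12*b + 35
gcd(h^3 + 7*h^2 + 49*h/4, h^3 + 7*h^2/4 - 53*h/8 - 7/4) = h + 7/2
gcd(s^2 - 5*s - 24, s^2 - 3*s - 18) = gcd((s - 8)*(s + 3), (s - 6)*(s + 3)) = s + 3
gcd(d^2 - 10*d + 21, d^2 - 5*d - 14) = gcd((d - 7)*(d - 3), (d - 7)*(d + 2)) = d - 7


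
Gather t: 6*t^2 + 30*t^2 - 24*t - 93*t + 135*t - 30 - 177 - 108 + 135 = 36*t^2 + 18*t - 180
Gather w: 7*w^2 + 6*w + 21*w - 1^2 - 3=7*w^2 + 27*w - 4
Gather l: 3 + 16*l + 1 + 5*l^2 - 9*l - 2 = 5*l^2 + 7*l + 2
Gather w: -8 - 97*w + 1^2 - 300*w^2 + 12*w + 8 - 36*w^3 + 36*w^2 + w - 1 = -36*w^3 - 264*w^2 - 84*w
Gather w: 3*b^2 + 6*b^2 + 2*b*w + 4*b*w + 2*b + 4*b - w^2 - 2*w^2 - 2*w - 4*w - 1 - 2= 9*b^2 + 6*b - 3*w^2 + w*(6*b - 6) - 3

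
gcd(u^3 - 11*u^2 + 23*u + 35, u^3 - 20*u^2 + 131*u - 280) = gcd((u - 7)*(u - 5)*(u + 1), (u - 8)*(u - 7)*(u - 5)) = u^2 - 12*u + 35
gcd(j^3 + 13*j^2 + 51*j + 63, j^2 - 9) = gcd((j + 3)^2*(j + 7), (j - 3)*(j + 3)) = j + 3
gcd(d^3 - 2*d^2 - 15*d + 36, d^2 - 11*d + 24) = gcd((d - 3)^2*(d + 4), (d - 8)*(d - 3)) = d - 3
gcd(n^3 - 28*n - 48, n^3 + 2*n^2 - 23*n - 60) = n + 4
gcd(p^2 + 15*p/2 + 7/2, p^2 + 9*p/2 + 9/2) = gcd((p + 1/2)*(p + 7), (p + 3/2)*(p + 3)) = 1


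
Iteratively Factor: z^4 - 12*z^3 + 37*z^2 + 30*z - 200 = (z - 4)*(z^3 - 8*z^2 + 5*z + 50) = (z - 4)*(z + 2)*(z^2 - 10*z + 25) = (z - 5)*(z - 4)*(z + 2)*(z - 5)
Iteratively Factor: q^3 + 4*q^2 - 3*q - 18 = (q + 3)*(q^2 + q - 6) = (q - 2)*(q + 3)*(q + 3)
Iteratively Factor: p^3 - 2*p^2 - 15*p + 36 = (p + 4)*(p^2 - 6*p + 9) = (p - 3)*(p + 4)*(p - 3)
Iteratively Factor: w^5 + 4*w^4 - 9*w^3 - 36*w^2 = (w + 3)*(w^4 + w^3 - 12*w^2) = w*(w + 3)*(w^3 + w^2 - 12*w) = w*(w + 3)*(w + 4)*(w^2 - 3*w) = w*(w - 3)*(w + 3)*(w + 4)*(w)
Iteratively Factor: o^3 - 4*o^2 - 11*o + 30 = (o - 5)*(o^2 + o - 6) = (o - 5)*(o + 3)*(o - 2)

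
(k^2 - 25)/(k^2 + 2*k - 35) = (k + 5)/(k + 7)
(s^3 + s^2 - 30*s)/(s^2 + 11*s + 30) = s*(s - 5)/(s + 5)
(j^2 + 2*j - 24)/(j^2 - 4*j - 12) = (-j^2 - 2*j + 24)/(-j^2 + 4*j + 12)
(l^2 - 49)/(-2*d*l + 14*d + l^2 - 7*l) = (-l - 7)/(2*d - l)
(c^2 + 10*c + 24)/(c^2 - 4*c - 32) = (c + 6)/(c - 8)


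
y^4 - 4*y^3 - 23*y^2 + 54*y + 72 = (y - 6)*(y - 3)*(y + 1)*(y + 4)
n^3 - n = n*(n - 1)*(n + 1)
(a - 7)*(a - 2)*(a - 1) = a^3 - 10*a^2 + 23*a - 14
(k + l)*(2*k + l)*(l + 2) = 2*k^2*l + 4*k^2 + 3*k*l^2 + 6*k*l + l^3 + 2*l^2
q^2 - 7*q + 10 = (q - 5)*(q - 2)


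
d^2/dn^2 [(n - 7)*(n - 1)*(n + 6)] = 6*n - 4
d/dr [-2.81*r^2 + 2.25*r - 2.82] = 2.25 - 5.62*r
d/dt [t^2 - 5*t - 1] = 2*t - 5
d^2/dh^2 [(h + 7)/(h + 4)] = 6/(h + 4)^3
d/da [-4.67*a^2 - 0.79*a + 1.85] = -9.34*a - 0.79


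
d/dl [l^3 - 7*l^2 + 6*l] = 3*l^2 - 14*l + 6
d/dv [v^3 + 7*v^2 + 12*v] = 3*v^2 + 14*v + 12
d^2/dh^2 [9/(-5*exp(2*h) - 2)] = (360 - 900*exp(2*h))*exp(2*h)/(5*exp(2*h) + 2)^3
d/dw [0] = 0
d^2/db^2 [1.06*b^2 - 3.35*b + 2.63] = 2.12000000000000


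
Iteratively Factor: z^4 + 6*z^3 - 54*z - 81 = (z + 3)*(z^3 + 3*z^2 - 9*z - 27) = (z - 3)*(z + 3)*(z^2 + 6*z + 9) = (z - 3)*(z + 3)^2*(z + 3)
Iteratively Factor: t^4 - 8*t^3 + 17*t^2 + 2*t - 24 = (t - 4)*(t^3 - 4*t^2 + t + 6) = (t - 4)*(t + 1)*(t^2 - 5*t + 6) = (t - 4)*(t - 3)*(t + 1)*(t - 2)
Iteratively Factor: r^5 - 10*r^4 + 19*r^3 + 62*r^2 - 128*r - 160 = (r + 2)*(r^4 - 12*r^3 + 43*r^2 - 24*r - 80) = (r - 5)*(r + 2)*(r^3 - 7*r^2 + 8*r + 16) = (r - 5)*(r + 1)*(r + 2)*(r^2 - 8*r + 16) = (r - 5)*(r - 4)*(r + 1)*(r + 2)*(r - 4)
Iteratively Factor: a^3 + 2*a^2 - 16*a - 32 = (a + 2)*(a^2 - 16) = (a + 2)*(a + 4)*(a - 4)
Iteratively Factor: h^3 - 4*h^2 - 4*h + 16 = (h - 2)*(h^2 - 2*h - 8) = (h - 4)*(h - 2)*(h + 2)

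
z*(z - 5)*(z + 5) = z^3 - 25*z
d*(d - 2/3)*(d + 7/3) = d^3 + 5*d^2/3 - 14*d/9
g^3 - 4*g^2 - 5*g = g*(g - 5)*(g + 1)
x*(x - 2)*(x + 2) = x^3 - 4*x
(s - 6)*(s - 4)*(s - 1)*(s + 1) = s^4 - 10*s^3 + 23*s^2 + 10*s - 24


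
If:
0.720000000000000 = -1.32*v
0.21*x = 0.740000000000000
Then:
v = -0.55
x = 3.52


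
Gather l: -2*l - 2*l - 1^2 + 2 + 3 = 4 - 4*l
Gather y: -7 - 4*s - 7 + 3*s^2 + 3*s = 3*s^2 - s - 14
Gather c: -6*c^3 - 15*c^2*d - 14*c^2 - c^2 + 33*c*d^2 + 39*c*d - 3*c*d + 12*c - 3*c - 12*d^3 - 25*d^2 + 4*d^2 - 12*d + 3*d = -6*c^3 + c^2*(-15*d - 15) + c*(33*d^2 + 36*d + 9) - 12*d^3 - 21*d^2 - 9*d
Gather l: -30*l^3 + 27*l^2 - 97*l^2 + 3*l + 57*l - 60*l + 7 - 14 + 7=-30*l^3 - 70*l^2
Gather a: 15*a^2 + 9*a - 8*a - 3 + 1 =15*a^2 + a - 2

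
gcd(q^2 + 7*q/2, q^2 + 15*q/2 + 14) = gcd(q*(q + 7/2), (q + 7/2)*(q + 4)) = q + 7/2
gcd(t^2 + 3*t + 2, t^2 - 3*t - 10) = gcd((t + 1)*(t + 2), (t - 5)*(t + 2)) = t + 2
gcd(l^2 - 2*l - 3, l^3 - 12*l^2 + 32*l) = 1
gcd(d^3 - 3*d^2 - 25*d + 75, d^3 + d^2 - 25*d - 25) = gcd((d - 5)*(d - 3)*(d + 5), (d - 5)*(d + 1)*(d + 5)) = d^2 - 25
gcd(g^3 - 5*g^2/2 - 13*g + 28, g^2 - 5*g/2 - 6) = g - 4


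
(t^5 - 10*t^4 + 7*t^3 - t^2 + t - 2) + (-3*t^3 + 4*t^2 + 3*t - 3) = t^5 - 10*t^4 + 4*t^3 + 3*t^2 + 4*t - 5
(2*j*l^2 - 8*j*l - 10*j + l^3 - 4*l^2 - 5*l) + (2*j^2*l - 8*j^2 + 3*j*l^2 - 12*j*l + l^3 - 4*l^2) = 2*j^2*l - 8*j^2 + 5*j*l^2 - 20*j*l - 10*j + 2*l^3 - 8*l^2 - 5*l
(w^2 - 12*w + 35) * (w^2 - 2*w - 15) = w^4 - 14*w^3 + 44*w^2 + 110*w - 525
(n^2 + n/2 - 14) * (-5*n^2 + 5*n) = -5*n^4 + 5*n^3/2 + 145*n^2/2 - 70*n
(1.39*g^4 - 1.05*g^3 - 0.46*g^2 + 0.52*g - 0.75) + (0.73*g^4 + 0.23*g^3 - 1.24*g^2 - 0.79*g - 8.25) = 2.12*g^4 - 0.82*g^3 - 1.7*g^2 - 0.27*g - 9.0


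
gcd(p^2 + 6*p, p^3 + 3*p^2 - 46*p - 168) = p + 6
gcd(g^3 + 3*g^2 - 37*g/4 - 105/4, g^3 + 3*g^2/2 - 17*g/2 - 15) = g^2 - g/2 - 15/2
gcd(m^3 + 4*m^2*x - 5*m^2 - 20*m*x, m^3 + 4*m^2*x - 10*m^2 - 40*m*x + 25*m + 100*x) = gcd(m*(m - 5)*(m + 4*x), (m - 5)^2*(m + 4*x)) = m^2 + 4*m*x - 5*m - 20*x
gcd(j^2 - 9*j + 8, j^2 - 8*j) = j - 8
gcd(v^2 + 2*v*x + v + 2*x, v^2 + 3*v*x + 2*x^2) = v + 2*x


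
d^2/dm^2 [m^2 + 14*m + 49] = 2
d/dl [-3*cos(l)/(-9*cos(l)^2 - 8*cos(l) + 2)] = 3*(9*cos(l)^2 + 2)*sin(l)/(-9*sin(l)^2 + 8*cos(l) + 7)^2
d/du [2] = 0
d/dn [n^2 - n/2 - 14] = 2*n - 1/2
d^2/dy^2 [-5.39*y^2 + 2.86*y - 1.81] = -10.7800000000000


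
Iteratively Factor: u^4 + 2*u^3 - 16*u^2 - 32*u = (u + 4)*(u^3 - 2*u^2 - 8*u) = (u + 2)*(u + 4)*(u^2 - 4*u) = (u - 4)*(u + 2)*(u + 4)*(u)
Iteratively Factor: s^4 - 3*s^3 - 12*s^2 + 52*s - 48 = (s + 4)*(s^3 - 7*s^2 + 16*s - 12) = (s - 2)*(s + 4)*(s^2 - 5*s + 6) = (s - 2)^2*(s + 4)*(s - 3)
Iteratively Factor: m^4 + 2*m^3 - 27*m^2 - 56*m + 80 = (m + 4)*(m^3 - 2*m^2 - 19*m + 20) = (m + 4)^2*(m^2 - 6*m + 5) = (m - 1)*(m + 4)^2*(m - 5)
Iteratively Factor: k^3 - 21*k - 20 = (k - 5)*(k^2 + 5*k + 4) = (k - 5)*(k + 1)*(k + 4)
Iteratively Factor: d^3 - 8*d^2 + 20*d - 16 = (d - 2)*(d^2 - 6*d + 8) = (d - 4)*(d - 2)*(d - 2)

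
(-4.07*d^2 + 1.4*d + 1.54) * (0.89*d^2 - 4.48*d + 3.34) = -3.6223*d^4 + 19.4796*d^3 - 18.4952*d^2 - 2.2232*d + 5.1436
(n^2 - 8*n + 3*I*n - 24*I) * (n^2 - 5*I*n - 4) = n^4 - 8*n^3 - 2*I*n^3 + 11*n^2 + 16*I*n^2 - 88*n - 12*I*n + 96*I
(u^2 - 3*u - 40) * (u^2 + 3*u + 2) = u^4 - 47*u^2 - 126*u - 80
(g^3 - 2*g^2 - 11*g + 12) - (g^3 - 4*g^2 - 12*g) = 2*g^2 + g + 12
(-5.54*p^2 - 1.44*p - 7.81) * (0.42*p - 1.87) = -2.3268*p^3 + 9.755*p^2 - 0.5874*p + 14.6047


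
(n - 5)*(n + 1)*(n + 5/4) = n^3 - 11*n^2/4 - 10*n - 25/4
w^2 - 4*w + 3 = (w - 3)*(w - 1)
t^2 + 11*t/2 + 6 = (t + 3/2)*(t + 4)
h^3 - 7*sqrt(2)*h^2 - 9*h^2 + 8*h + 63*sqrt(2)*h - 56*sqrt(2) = (h - 8)*(h - 1)*(h - 7*sqrt(2))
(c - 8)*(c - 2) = c^2 - 10*c + 16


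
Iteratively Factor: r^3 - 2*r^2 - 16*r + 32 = (r + 4)*(r^2 - 6*r + 8) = (r - 2)*(r + 4)*(r - 4)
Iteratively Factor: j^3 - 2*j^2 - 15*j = (j - 5)*(j^2 + 3*j) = (j - 5)*(j + 3)*(j)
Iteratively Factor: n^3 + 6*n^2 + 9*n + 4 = (n + 1)*(n^2 + 5*n + 4) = (n + 1)^2*(n + 4)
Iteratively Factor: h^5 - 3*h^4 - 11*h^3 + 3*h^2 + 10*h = (h - 5)*(h^4 + 2*h^3 - h^2 - 2*h) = (h - 5)*(h + 1)*(h^3 + h^2 - 2*h) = h*(h - 5)*(h + 1)*(h^2 + h - 2) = h*(h - 5)*(h - 1)*(h + 1)*(h + 2)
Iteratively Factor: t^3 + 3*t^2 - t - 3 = (t - 1)*(t^2 + 4*t + 3) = (t - 1)*(t + 3)*(t + 1)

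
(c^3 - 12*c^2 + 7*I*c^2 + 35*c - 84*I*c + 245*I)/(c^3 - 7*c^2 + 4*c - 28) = (c^2 + c*(-5 + 7*I) - 35*I)/(c^2 + 4)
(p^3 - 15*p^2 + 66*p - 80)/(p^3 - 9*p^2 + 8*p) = (p^2 - 7*p + 10)/(p*(p - 1))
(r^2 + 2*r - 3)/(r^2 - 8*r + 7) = (r + 3)/(r - 7)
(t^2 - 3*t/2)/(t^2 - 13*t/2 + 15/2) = t/(t - 5)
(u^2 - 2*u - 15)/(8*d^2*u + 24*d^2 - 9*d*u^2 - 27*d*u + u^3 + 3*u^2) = (u - 5)/(8*d^2 - 9*d*u + u^2)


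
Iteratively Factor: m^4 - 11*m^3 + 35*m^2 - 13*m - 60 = (m + 1)*(m^3 - 12*m^2 + 47*m - 60) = (m - 4)*(m + 1)*(m^2 - 8*m + 15) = (m - 4)*(m - 3)*(m + 1)*(m - 5)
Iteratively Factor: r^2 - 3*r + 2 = (r - 2)*(r - 1)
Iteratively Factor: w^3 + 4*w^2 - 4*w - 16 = (w - 2)*(w^2 + 6*w + 8) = (w - 2)*(w + 2)*(w + 4)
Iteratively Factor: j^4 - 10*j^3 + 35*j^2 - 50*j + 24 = (j - 1)*(j^3 - 9*j^2 + 26*j - 24) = (j - 2)*(j - 1)*(j^2 - 7*j + 12) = (j - 4)*(j - 2)*(j - 1)*(j - 3)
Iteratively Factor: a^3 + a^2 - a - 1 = (a - 1)*(a^2 + 2*a + 1) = (a - 1)*(a + 1)*(a + 1)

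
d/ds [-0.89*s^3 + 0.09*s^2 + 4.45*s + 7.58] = -2.67*s^2 + 0.18*s + 4.45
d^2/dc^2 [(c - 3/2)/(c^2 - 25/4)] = 16*(16*c^2*(2*c - 3) + 3*(1 - 2*c)*(4*c^2 - 25))/(4*c^2 - 25)^3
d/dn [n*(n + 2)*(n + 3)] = 3*n^2 + 10*n + 6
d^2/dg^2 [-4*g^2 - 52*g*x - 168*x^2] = -8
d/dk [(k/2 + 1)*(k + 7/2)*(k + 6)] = 3*k^2/2 + 23*k/2 + 20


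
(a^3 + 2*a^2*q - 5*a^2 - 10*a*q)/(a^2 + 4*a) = (a^2 + 2*a*q - 5*a - 10*q)/(a + 4)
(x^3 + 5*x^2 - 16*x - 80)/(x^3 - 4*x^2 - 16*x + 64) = (x + 5)/(x - 4)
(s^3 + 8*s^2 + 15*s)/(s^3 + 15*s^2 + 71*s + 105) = s/(s + 7)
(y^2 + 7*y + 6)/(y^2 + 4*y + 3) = (y + 6)/(y + 3)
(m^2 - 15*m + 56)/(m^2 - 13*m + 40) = (m - 7)/(m - 5)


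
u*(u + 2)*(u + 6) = u^3 + 8*u^2 + 12*u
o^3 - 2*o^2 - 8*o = o*(o - 4)*(o + 2)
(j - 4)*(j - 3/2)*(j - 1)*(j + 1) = j^4 - 11*j^3/2 + 5*j^2 + 11*j/2 - 6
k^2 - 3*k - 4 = (k - 4)*(k + 1)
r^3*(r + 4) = r^4 + 4*r^3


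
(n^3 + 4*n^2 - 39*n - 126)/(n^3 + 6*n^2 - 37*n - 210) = (n + 3)/(n + 5)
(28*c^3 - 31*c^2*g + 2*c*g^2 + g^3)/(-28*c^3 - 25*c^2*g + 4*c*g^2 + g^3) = (-c + g)/(c + g)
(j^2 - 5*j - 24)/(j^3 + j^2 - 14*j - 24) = (j - 8)/(j^2 - 2*j - 8)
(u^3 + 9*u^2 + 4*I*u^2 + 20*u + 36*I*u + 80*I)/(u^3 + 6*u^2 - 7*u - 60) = (u + 4*I)/(u - 3)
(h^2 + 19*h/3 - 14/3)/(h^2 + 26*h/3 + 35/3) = (3*h - 2)/(3*h + 5)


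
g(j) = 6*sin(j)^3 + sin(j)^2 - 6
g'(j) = 18*sin(j)^2*cos(j) + 2*sin(j)*cos(j)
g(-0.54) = -6.55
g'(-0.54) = 3.20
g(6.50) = -5.89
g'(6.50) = 1.23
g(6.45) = -5.94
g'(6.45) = 0.82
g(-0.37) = -6.15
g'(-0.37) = 1.52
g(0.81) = -3.20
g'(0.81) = 7.51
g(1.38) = 0.64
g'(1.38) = 3.66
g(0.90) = -2.50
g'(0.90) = 7.84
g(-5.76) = -5.00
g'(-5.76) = 4.76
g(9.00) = -5.41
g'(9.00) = -3.54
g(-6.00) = -5.79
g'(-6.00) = 1.89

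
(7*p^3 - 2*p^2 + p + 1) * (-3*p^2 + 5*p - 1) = -21*p^5 + 41*p^4 - 20*p^3 + 4*p^2 + 4*p - 1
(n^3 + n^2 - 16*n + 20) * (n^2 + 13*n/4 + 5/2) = n^5 + 17*n^4/4 - 41*n^3/4 - 59*n^2/2 + 25*n + 50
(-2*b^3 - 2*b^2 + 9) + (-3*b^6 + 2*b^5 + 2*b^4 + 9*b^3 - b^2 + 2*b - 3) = -3*b^6 + 2*b^5 + 2*b^4 + 7*b^3 - 3*b^2 + 2*b + 6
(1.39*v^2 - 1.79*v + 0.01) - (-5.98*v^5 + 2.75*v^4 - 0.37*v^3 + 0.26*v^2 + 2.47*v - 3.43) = 5.98*v^5 - 2.75*v^4 + 0.37*v^3 + 1.13*v^2 - 4.26*v + 3.44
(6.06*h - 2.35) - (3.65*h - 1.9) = 2.41*h - 0.45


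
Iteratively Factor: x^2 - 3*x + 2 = (x - 2)*(x - 1)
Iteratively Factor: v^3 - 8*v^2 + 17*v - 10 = (v - 2)*(v^2 - 6*v + 5) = (v - 2)*(v - 1)*(v - 5)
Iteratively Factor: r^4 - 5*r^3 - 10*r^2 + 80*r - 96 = (r - 3)*(r^3 - 2*r^2 - 16*r + 32) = (r - 3)*(r + 4)*(r^2 - 6*r + 8) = (r - 3)*(r - 2)*(r + 4)*(r - 4)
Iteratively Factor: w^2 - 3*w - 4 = (w + 1)*(w - 4)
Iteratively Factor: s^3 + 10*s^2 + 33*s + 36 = (s + 3)*(s^2 + 7*s + 12) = (s + 3)^2*(s + 4)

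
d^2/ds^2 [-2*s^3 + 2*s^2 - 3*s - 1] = 4 - 12*s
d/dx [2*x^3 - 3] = 6*x^2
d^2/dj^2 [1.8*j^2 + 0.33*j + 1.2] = 3.60000000000000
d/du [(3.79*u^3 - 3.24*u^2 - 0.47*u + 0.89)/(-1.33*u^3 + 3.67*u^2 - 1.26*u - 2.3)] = (9.6001*u^4 - 10.801*u^3 - 16.7926*u^2 + 8.3714*u + 2.2024)/(1.7689*u^6 - 9.7622*u^5 + 16.8205*u^4 - 3.1304*u^3 - 15.2944*u^2 + 5.796*u + 5.29)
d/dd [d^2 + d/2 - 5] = 2*d + 1/2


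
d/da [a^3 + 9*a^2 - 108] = 3*a*(a + 6)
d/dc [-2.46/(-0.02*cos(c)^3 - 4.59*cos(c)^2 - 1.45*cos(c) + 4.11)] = (0.1476*cos(c)^2 + 22.5828*cos(c) + 3.567)*sin(c)/(0.02*cos(c)^3 + 4.59*cos(c)^2 + 1.45*cos(c) - 4.11)^2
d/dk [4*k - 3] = 4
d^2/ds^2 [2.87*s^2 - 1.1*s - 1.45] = 5.74000000000000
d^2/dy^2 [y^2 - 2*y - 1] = 2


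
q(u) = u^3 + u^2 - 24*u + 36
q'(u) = 3*u^2 + 2*u - 24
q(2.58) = -2.09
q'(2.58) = 1.13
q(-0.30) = 43.26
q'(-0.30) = -24.33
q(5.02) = 67.23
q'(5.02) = 61.64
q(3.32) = 3.94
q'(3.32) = 15.71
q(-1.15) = 63.40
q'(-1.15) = -22.33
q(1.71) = 2.88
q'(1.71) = -11.81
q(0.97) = 14.57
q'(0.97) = -19.24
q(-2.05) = 80.79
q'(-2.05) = -15.49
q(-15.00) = -2754.00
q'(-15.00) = 621.00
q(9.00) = 630.00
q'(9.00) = 237.00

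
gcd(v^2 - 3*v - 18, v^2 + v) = 1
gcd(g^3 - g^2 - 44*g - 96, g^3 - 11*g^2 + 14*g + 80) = g - 8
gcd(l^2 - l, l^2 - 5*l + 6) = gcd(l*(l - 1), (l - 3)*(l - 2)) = 1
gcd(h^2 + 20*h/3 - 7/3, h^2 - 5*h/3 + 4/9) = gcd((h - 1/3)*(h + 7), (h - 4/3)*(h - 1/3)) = h - 1/3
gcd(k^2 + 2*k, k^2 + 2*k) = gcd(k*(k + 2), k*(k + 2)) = k^2 + 2*k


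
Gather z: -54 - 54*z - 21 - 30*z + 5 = -84*z - 70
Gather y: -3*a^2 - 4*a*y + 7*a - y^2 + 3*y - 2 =-3*a^2 + 7*a - y^2 + y*(3 - 4*a) - 2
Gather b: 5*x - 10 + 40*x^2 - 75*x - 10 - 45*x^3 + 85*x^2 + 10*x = -45*x^3 + 125*x^2 - 60*x - 20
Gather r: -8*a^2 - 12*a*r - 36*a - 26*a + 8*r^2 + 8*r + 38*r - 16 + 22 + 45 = -8*a^2 - 62*a + 8*r^2 + r*(46 - 12*a) + 51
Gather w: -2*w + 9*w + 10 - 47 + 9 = 7*w - 28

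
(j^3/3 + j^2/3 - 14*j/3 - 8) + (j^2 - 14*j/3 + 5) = j^3/3 + 4*j^2/3 - 28*j/3 - 3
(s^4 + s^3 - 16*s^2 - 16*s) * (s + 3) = s^5 + 4*s^4 - 13*s^3 - 64*s^2 - 48*s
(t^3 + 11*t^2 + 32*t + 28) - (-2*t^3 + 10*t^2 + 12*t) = 3*t^3 + t^2 + 20*t + 28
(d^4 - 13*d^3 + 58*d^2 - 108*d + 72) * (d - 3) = d^5 - 16*d^4 + 97*d^3 - 282*d^2 + 396*d - 216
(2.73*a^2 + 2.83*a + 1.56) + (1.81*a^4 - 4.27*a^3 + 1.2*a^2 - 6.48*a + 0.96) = 1.81*a^4 - 4.27*a^3 + 3.93*a^2 - 3.65*a + 2.52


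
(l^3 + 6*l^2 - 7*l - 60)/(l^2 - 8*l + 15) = (l^2 + 9*l + 20)/(l - 5)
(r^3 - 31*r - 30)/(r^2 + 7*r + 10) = (r^2 - 5*r - 6)/(r + 2)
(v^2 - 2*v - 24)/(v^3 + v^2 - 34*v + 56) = (v^2 - 2*v - 24)/(v^3 + v^2 - 34*v + 56)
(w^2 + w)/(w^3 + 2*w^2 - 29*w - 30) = w/(w^2 + w - 30)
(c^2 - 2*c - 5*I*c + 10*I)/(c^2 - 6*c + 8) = (c - 5*I)/(c - 4)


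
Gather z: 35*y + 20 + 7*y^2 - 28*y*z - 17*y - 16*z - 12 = 7*y^2 + 18*y + z*(-28*y - 16) + 8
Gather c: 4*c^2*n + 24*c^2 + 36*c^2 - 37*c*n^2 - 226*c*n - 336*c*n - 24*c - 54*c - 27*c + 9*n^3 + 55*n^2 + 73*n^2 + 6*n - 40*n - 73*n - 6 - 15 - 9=c^2*(4*n + 60) + c*(-37*n^2 - 562*n - 105) + 9*n^3 + 128*n^2 - 107*n - 30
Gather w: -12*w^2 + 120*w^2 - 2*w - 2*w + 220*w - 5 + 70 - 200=108*w^2 + 216*w - 135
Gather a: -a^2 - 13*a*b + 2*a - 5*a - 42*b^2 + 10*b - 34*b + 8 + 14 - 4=-a^2 + a*(-13*b - 3) - 42*b^2 - 24*b + 18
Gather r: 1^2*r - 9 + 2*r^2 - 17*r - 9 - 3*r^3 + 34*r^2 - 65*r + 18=-3*r^3 + 36*r^2 - 81*r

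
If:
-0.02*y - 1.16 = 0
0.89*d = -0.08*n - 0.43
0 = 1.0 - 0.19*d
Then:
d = 5.26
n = -63.93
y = -58.00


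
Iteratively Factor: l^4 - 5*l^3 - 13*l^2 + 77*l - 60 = (l + 4)*(l^3 - 9*l^2 + 23*l - 15) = (l - 3)*(l + 4)*(l^2 - 6*l + 5) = (l - 3)*(l - 1)*(l + 4)*(l - 5)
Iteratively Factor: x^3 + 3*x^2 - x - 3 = (x + 1)*(x^2 + 2*x - 3) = (x + 1)*(x + 3)*(x - 1)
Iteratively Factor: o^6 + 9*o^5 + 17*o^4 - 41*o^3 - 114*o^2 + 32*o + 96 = (o - 2)*(o^5 + 11*o^4 + 39*o^3 + 37*o^2 - 40*o - 48) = (o - 2)*(o - 1)*(o^4 + 12*o^3 + 51*o^2 + 88*o + 48) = (o - 2)*(o - 1)*(o + 3)*(o^3 + 9*o^2 + 24*o + 16) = (o - 2)*(o - 1)*(o + 3)*(o + 4)*(o^2 + 5*o + 4) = (o - 2)*(o - 1)*(o + 1)*(o + 3)*(o + 4)*(o + 4)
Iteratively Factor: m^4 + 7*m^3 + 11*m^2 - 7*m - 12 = (m + 3)*(m^3 + 4*m^2 - m - 4) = (m + 1)*(m + 3)*(m^2 + 3*m - 4) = (m - 1)*(m + 1)*(m + 3)*(m + 4)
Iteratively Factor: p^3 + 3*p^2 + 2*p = (p + 2)*(p^2 + p) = p*(p + 2)*(p + 1)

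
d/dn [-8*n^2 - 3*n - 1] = -16*n - 3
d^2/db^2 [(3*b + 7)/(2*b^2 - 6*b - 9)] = 4*((2 - 9*b)*(-2*b^2 + 6*b + 9) - 2*(2*b - 3)^2*(3*b + 7))/(-2*b^2 + 6*b + 9)^3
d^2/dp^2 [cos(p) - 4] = -cos(p)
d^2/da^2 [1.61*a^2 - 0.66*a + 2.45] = 3.22000000000000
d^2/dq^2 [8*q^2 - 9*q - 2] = 16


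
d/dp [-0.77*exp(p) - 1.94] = -0.77*exp(p)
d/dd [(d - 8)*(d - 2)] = 2*d - 10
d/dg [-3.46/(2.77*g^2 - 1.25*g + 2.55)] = (19.1684*g - 4.325)/(2.77*g^2 - 1.25*g + 2.55)^2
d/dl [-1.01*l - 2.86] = -1.01000000000000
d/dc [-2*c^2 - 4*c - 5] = -4*c - 4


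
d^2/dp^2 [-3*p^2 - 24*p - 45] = -6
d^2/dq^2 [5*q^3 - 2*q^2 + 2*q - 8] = 30*q - 4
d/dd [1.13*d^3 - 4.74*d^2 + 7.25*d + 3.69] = 3.39*d^2 - 9.48*d + 7.25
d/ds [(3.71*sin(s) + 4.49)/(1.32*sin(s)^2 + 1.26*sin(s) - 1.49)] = (-11.8536*sin(s) + 2.4486*cos(2*s) - 13.6339)*cos(s)/(1.32*sin(s)^2 + 1.26*sin(s) - 1.49)^2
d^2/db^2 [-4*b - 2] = 0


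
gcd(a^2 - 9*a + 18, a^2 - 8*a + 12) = a - 6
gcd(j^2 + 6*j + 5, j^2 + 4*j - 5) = j + 5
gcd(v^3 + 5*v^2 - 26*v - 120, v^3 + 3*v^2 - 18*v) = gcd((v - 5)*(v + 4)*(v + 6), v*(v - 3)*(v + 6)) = v + 6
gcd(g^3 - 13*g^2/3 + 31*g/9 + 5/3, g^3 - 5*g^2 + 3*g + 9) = g - 3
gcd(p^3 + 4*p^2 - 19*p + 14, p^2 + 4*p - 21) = p + 7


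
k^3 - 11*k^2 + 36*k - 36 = (k - 6)*(k - 3)*(k - 2)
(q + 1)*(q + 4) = q^2 + 5*q + 4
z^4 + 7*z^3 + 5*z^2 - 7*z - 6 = (z - 1)*(z + 1)^2*(z + 6)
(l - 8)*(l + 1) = l^2 - 7*l - 8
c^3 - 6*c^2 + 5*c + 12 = (c - 4)*(c - 3)*(c + 1)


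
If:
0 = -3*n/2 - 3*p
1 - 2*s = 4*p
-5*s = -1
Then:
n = -3/10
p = 3/20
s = 1/5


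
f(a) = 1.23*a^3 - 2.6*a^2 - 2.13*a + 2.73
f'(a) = 3.69*a^2 - 5.2*a - 2.13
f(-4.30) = -133.98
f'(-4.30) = 88.46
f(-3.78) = -92.80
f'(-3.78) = 70.25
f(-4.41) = -143.93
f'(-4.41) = 92.57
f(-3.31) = -63.31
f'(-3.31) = 55.51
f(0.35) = 1.72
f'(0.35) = -3.50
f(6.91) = 269.69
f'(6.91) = 138.13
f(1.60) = -2.30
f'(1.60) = -1.00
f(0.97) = -0.66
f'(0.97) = -3.70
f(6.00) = 162.03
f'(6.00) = 99.51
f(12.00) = 1728.21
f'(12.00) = 466.83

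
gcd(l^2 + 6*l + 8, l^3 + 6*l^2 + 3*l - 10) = l + 2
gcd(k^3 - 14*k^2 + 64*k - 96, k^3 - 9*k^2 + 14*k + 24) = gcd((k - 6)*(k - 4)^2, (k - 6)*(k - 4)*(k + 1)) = k^2 - 10*k + 24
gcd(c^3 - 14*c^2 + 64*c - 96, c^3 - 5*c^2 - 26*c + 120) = c^2 - 10*c + 24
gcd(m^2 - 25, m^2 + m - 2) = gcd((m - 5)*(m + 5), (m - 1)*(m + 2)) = 1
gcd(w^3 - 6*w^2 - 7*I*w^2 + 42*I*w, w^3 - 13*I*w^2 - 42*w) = w^2 - 7*I*w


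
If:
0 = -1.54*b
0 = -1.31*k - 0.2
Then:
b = 0.00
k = -0.15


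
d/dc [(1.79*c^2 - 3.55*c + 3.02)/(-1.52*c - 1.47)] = (-2.7208*c^2 - 5.2626*c + 9.8089)/(2.3104*c^2 + 4.4688*c + 2.1609)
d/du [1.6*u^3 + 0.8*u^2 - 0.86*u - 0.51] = 4.8*u^2 + 1.6*u - 0.86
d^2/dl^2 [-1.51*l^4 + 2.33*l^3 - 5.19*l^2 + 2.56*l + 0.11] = -18.12*l^2 + 13.98*l - 10.38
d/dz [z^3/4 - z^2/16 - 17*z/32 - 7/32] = 3*z^2/4 - z/8 - 17/32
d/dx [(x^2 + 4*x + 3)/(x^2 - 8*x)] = 6*(-2*x^2 - x + 4)/(x^2*(x^2 - 16*x + 64))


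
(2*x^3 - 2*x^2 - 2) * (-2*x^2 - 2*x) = -4*x^5 + 4*x^3 + 4*x^2 + 4*x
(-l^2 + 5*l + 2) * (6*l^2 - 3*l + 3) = -6*l^4 + 33*l^3 - 6*l^2 + 9*l + 6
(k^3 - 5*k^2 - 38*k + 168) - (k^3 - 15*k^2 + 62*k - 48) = 10*k^2 - 100*k + 216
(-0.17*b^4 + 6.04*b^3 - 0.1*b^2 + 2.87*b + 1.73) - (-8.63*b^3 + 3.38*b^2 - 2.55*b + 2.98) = -0.17*b^4 + 14.67*b^3 - 3.48*b^2 + 5.42*b - 1.25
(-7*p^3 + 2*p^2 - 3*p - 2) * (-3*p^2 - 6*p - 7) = 21*p^5 + 36*p^4 + 46*p^3 + 10*p^2 + 33*p + 14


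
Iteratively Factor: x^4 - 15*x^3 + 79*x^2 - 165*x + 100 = (x - 4)*(x^3 - 11*x^2 + 35*x - 25) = (x - 4)*(x - 1)*(x^2 - 10*x + 25) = (x - 5)*(x - 4)*(x - 1)*(x - 5)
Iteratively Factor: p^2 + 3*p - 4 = (p - 1)*(p + 4)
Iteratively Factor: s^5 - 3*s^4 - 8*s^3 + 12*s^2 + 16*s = (s - 2)*(s^4 - s^3 - 10*s^2 - 8*s) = (s - 2)*(s + 1)*(s^3 - 2*s^2 - 8*s) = (s - 4)*(s - 2)*(s + 1)*(s^2 + 2*s) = s*(s - 4)*(s - 2)*(s + 1)*(s + 2)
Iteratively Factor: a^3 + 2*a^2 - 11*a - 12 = (a + 4)*(a^2 - 2*a - 3) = (a - 3)*(a + 4)*(a + 1)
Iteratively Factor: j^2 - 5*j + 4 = (j - 1)*(j - 4)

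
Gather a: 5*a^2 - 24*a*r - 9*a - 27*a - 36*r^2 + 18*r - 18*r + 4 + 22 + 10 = 5*a^2 + a*(-24*r - 36) - 36*r^2 + 36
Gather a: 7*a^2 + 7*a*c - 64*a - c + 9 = 7*a^2 + a*(7*c - 64) - c + 9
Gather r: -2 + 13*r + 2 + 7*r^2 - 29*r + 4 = 7*r^2 - 16*r + 4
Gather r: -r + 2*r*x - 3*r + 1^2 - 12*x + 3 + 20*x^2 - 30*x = r*(2*x - 4) + 20*x^2 - 42*x + 4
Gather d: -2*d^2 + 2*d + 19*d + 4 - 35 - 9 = -2*d^2 + 21*d - 40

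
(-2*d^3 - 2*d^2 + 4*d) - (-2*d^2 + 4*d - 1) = 1 - 2*d^3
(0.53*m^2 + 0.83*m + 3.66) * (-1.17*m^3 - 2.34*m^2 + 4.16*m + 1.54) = -0.6201*m^5 - 2.2113*m^4 - 4.0196*m^3 - 4.2954*m^2 + 16.5038*m + 5.6364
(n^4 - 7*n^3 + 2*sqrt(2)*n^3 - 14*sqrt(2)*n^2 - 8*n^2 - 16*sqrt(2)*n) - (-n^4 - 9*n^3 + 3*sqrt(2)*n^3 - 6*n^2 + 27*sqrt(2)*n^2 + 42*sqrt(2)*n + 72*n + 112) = 2*n^4 - sqrt(2)*n^3 + 2*n^3 - 41*sqrt(2)*n^2 - 2*n^2 - 58*sqrt(2)*n - 72*n - 112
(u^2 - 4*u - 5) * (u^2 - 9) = u^4 - 4*u^3 - 14*u^2 + 36*u + 45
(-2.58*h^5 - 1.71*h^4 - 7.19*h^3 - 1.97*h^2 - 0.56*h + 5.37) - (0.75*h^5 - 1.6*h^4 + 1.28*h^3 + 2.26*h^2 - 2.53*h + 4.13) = -3.33*h^5 - 0.11*h^4 - 8.47*h^3 - 4.23*h^2 + 1.97*h + 1.24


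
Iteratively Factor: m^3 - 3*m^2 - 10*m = (m + 2)*(m^2 - 5*m) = (m - 5)*(m + 2)*(m)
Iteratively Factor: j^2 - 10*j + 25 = (j - 5)*(j - 5)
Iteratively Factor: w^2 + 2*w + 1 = (w + 1)*(w + 1)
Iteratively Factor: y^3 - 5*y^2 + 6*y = (y - 2)*(y^2 - 3*y) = (y - 3)*(y - 2)*(y)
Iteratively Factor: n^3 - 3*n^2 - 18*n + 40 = (n + 4)*(n^2 - 7*n + 10) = (n - 2)*(n + 4)*(n - 5)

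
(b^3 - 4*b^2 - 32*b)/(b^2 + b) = (b^2 - 4*b - 32)/(b + 1)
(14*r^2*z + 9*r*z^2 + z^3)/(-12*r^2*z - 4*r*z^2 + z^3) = (7*r + z)/(-6*r + z)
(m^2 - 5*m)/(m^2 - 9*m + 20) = m/(m - 4)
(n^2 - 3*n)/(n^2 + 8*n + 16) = n*(n - 3)/(n^2 + 8*n + 16)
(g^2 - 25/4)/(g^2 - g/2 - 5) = (g + 5/2)/(g + 2)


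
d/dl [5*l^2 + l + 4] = 10*l + 1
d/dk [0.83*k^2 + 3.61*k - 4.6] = 1.66*k + 3.61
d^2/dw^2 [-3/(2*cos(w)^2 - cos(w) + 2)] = 3*(-16*sin(w)^4 - 7*sin(w)^2 - 19*cos(w)/2 + 3*cos(3*w)/2 + 17)/(2*sin(w)^2 + cos(w) - 4)^3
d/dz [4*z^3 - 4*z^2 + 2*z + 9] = 12*z^2 - 8*z + 2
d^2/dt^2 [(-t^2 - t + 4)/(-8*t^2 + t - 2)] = 12*(12*t^3 - 136*t^2 + 8*t + 11)/(512*t^6 - 192*t^5 + 408*t^4 - 97*t^3 + 102*t^2 - 12*t + 8)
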